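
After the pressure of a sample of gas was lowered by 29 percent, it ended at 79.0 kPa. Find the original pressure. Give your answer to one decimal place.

The overall multiplier applied was 0.71.
So the original pressure was 79.0 ÷ 0.71 ≈ 111.3 kPa.

111.3 kPa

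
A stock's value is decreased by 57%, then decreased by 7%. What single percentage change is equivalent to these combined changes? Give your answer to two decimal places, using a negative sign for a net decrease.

-60.01%

A 57% decrease multiplies by 0.43.
Then a 7% decrease: 0.43 × 0.93 = 0.3999.
Overall factor 0.3999, i.e. -60.01%.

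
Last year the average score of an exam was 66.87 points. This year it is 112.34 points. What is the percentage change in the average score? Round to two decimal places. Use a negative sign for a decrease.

68.00%

Change: 112.34 − 66.87 = 45.47.
Relative to the original: 45.47 ÷ 66.87 ≈ 68.00%.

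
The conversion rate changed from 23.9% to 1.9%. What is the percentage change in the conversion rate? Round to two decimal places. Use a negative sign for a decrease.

The change is 1.9 − 23.9 = -22.0 percentage points.
Relative to the original 23.9%, that is -22.0 ÷ 23.9 ≈ -92.05%.

-92.05%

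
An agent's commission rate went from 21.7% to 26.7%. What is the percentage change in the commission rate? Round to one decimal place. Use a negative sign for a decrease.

The change is 26.7 − 21.7 = 5.0 percentage points.
Relative to the original 21.7%, that is 5.0 ÷ 21.7 ≈ 23.0%.

23.0%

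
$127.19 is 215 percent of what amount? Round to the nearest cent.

$59.16

$127.19 ÷ 2.15 ≈ $59.16.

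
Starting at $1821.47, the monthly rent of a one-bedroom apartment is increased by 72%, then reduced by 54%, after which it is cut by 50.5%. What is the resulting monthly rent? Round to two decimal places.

$713.37

Each change multiplies by a factor: 1.72 × 0.46 × 0.495 = 0.391644.
$1821.47 × 0.391644 = $713.36779668 ≈ $713.37.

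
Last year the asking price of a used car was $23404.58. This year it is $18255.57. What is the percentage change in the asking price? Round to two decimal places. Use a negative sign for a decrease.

Change: $18255.57 − $23404.58 = -$5149.01.
Relative to the original: -$5149.01 ÷ $23404.58 ≈ -22.00%.

-22.00%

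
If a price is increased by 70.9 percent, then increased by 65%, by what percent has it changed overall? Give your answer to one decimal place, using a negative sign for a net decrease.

A 70.9% increase multiplies by 1.709.
Then a 65% increase: 1.709 × 1.65 = 2.81985.
Overall factor 2.81985, i.e. 182.0%.

182.0%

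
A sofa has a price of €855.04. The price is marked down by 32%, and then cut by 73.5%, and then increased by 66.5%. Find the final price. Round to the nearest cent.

€256.54

Each change multiplies by a factor: 0.68 × 0.265 × 1.665 = 0.300033.
€855.04 × 0.300033 = €256.54021632 ≈ €256.54.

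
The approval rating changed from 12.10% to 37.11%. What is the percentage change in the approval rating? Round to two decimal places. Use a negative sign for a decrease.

The change is 37.11 − 12.10 = 25.01 percentage points.
Relative to the original 12.10%, that is 25.01 ÷ 12.10 ≈ 206.69%.

206.69%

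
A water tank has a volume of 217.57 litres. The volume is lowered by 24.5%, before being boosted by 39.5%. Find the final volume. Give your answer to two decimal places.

Each change multiplies by a factor: 0.755 × 1.395 = 1.053225.
217.57 × 1.053225 = 229.15016325 ≈ 229.15.

229.15 litres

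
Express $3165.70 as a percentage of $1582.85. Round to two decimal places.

$3165.70 ÷ $1582.85 = 200.00%.

200.00%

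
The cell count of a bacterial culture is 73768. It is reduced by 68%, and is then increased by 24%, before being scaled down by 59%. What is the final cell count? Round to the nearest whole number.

After the 68% decrease: 73768 × 0.32 = 23605.76.
Apply the 24% increase: 23605.76 × 1.24 = 29271.1424.
After the 59% decrease: 29271.1424 × 0.41 = 12001.168384 ≈ 12001.

12001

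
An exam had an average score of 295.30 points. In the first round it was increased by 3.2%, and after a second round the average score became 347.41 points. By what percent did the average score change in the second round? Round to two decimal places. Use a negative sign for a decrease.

14.00%

After the first round: 295.30 × 1.032 = 304.7496.
Second-round multiplier: 347.41 ÷ 304.7496 ≈ 1.139985.
That is a change of 14.00%.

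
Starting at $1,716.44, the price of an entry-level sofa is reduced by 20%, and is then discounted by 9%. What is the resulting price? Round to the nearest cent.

$1,249.57

Apply the 20% decrease: $1,716.44 × 0.8 = $1373.152.
Apply the 9% decrease: $1373.152 × 0.91 = $1249.56832 ≈ $1,249.57.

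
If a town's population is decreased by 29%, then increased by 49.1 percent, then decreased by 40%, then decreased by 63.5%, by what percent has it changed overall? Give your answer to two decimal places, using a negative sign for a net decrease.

-76.82%

A 29% decrease multiplies by 0.71.
Then a 49.1% increase: 0.71 × 1.491 = 1.05861.
Then a 40% decrease: 1.05861 × 0.6 = 0.635166.
Then a 63.5% decrease: 0.635166 × 0.365 = 0.23183559.
Overall factor 0.23183559, i.e. -76.82%.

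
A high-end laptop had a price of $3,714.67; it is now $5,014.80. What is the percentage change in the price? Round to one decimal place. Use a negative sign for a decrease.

35.0%

Change: $5,014.80 − $3,714.67 = $1,300.13.
Relative to the original: $1,300.13 ÷ $3,714.67 ≈ 35.0%.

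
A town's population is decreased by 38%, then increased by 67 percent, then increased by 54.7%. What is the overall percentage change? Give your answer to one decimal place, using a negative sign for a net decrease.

60.2%

The combined multiplier is 0.62 × 1.67 × 1.547 = 1.6017638.
That corresponds to an increase of 60.2%.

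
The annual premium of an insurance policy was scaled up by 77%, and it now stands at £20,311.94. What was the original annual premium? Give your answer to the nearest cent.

£11,475.67

The overall multiplier applied was 1.77.
So the original annual premium was £20,311.94 ÷ 1.77 ≈ £11,475.67.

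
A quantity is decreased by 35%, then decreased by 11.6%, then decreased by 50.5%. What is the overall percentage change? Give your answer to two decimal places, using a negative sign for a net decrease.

-71.56%

A 35% decrease multiplies by 0.65.
Then an 11.6% decrease: 0.65 × 0.884 = 0.5746.
Then a 50.5% decrease: 0.5746 × 0.495 = 0.284427.
Overall factor 0.284427, i.e. -71.56%.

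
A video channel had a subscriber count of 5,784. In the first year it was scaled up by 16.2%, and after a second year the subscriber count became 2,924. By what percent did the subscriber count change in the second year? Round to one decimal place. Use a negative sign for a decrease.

-56.5%

After the first year: 5,784 × 1.162 = 6721.008.
Second-year multiplier: 2,924 ÷ 6721.008 ≈ 0.43505.
That is a change of -56.5%.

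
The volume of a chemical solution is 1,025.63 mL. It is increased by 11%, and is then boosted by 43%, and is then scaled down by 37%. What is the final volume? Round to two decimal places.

1,025.63 mL

Apply the 11% increase: 1,025.63 × 1.11 = 1138.4493.
After the 43% increase: 1138.4493 × 1.43 = 1627.982499.
37% decrease: 1627.982499 × 0.63 = 1025.62897437 ≈ 1,025.63.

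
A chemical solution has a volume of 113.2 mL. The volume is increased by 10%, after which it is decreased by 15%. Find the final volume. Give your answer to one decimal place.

105.8 mL

After the 10% increase: 113.2 × 1.1 = 124.52.
Apply the 15% decrease: 124.52 × 0.85 = 105.842 ≈ 105.8.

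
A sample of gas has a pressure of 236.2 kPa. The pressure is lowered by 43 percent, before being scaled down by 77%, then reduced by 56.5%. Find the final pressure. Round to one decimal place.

13.5 kPa

43% decrease: 236.2 × 0.57 = 134.634.
77% decrease: 134.634 × 0.23 = 30.96582.
56.5% decrease: 30.96582 × 0.435 = 13.4701317 ≈ 13.5.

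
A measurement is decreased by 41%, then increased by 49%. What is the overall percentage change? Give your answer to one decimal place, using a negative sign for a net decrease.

-12.1%

The combined multiplier is 0.59 × 1.49 = 0.8791.
That corresponds to a decrease of 12.1%.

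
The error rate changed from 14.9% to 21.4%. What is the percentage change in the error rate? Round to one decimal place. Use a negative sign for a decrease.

43.6%

The change is 21.4 − 14.9 = 6.5 percentage points.
Relative to the original 14.9%, that is 6.5 ÷ 14.9 ≈ 43.6%.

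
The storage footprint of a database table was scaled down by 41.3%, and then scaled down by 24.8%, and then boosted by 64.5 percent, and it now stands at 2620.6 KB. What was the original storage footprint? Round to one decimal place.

3608.9 KB

Undoing the 64.5% increase: 2620.6 ÷ 1.645 ≈ 1593.069909.
Undoing the 24.8% decrease: 1593.069909 ÷ 0.752 ≈ 2118.444028.
Undoing the 41.3% decrease: 2118.444028 ÷ 0.587 ≈ 3608.9 KB.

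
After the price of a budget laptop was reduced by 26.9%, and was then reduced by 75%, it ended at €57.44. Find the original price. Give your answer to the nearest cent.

Undoing the 75% decrease: €57.44 ÷ 0.25 = €229.76.
Undoing the 26.9% decrease: €229.76 ÷ 0.731 ≈ €314.31.

€314.31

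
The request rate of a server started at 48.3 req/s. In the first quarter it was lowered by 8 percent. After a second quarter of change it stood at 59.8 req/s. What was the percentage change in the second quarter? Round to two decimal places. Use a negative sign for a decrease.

34.58%

After the first quarter: 48.3 × 0.92 = 44.436.
Second-quarter multiplier: 59.8 ÷ 44.436 ≈ 1.345756.
That is a change of 34.58%.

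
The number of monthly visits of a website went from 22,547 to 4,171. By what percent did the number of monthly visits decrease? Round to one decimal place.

81.5%

Change: 4,171 − 22,547 = -18,376.
Relative to the original: -18,376 ÷ 22,547 ≈ -81.5%.
So the number of monthly visits decreased by 81.5%.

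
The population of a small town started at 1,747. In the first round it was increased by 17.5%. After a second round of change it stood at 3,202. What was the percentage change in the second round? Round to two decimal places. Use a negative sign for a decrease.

55.99%

After the first round: 1,747 × 1.175 = 2052.725.
Second-round multiplier: 3,202 ÷ 2052.725 ≈ 1.559878.
That is a change of 55.99%.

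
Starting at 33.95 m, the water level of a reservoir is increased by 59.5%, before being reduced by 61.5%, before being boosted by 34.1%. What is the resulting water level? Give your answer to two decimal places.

27.96 m

Each change multiplies by a factor: 1.595 × 0.385 × 1.341 = 0.823474575.
33.95 × 0.823474575 = 27.95696182125 ≈ 27.96.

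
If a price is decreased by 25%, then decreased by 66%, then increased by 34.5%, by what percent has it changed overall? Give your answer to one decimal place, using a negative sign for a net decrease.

The combined multiplier is 0.75 × 0.34 × 1.345 = 0.342975.
That corresponds to a decrease of 65.7%.

-65.7%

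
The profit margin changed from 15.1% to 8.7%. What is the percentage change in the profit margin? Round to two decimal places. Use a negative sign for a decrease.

-42.38%

The change is 8.7 − 15.1 = -6.4 percentage points.
Relative to the original 15.1%, that is -6.4 ÷ 15.1 ≈ -42.38%.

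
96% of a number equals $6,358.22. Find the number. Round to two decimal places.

$6,623.15

$6,358.22 ÷ 0.96 ≈ $6,623.15.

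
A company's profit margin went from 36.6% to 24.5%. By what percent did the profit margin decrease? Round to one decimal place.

33.1%

The change is 24.5 − 36.6 = -12.1 percentage points.
Relative to the original 36.6%, that is -12.1 ÷ 36.6 ≈ -33.1%.
So the profit margin fell by 33.1%.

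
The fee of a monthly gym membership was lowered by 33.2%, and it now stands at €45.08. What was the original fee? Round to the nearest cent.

The overall multiplier applied was 0.668.
So the original fee was €45.08 ÷ 0.668 ≈ €67.49.

€67.49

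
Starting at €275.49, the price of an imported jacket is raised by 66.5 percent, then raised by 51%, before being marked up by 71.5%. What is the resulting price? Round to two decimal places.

After the 66.5% increase: €275.49 × 1.665 = €458.69085.
Apply the 51% increase: €458.69085 × 1.51 = €692.6231835.
71.5% increase: €692.6231835 × 1.715 = €1187.8487597025 ≈ €1187.85.

€1187.85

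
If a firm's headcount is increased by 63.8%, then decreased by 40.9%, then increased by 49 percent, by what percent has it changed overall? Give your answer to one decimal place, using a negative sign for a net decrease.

44.2%

The combined multiplier is 1.638 × 0.591 × 1.49 = 1.44240642.
That corresponds to an increase of 44.2%.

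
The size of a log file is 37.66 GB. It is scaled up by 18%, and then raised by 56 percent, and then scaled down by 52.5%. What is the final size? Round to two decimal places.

After the 18% increase: 37.66 × 1.18 = 44.4388.
After the 56% increase: 44.4388 × 1.56 = 69.324528.
52.5% decrease: 69.324528 × 0.475 = 32.9291508 ≈ 32.93.

32.93 GB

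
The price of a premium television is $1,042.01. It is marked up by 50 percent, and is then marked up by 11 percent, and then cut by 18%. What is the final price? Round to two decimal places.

$1,422.66

Apply the 50% increase: $1,042.01 × 1.5 = $1563.015.
Apply the 11% increase: $1563.015 × 1.11 = $1734.94665.
18% decrease: $1734.94665 × 0.82 = $1422.656253 ≈ $1,422.66.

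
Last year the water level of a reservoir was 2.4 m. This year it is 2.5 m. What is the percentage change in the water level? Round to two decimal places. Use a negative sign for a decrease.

Change: 2.5 − 2.4 = 0.1.
Relative to the original: 0.1 ÷ 2.4 ≈ 4.17%.

4.17%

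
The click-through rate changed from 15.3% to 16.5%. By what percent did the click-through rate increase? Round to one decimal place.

The change is 16.5 − 15.3 = 1.2 percentage points.
Relative to the original 15.3%, that is 1.2 ÷ 15.3 ≈ 7.8%.
So the click-through rate rose by 7.8%.

7.8%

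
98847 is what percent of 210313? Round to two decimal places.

47.00%

98847 ÷ 210313 ≈ 47.00%.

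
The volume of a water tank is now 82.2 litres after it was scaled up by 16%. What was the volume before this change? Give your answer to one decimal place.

70.9 litres

The overall multiplier applied was 1.16.
So the original volume was 82.2 ÷ 1.16 ≈ 70.9 litres.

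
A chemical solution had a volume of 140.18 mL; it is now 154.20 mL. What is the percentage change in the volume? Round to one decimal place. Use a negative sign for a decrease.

Change: 154.20 − 140.18 = 14.02.
Relative to the original: 14.02 ÷ 140.18 ≈ 10.0%.

10.0%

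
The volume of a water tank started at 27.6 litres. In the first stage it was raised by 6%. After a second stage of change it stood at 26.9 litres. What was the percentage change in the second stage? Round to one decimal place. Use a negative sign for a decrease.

-8.1%

After the first stage: 27.6 × 1.06 = 29.256.
Second-stage multiplier: 26.9 ÷ 29.256 ≈ 0.91947.
That is a change of -8.1%.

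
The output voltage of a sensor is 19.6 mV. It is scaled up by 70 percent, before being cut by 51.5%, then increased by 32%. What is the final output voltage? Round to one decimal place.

Each change multiplies by a factor: 1.7 × 0.485 × 1.32 = 1.08834.
19.6 × 1.08834 = 21.331464 ≈ 21.3.

21.3 mV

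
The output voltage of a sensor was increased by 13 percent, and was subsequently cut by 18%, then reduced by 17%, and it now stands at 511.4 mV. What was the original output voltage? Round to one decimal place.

Undoing the 17% decrease: 511.4 ÷ 0.83 ≈ 616.144578.
Undoing the 18% decrease: 616.144578 ÷ 0.82 ≈ 751.395827.
Undoing the 13% increase: 751.395827 ÷ 1.13 ≈ 665.0 mV.

665.0 mV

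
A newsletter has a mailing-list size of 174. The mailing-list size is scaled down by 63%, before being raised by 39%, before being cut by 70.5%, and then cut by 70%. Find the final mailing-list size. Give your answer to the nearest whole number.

Each change multiplies by a factor: 0.37 × 1.39 × 0.295 × 0.3 = 0.04551555.
174 × 0.04551555 = 7.9197057 ≈ 8.

8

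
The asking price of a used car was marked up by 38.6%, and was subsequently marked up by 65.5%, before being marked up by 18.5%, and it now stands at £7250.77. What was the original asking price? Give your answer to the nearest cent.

£2667.50

Undoing the 18.5% increase: £7250.77 ÷ 1.185 ≈ £6118.793249.
Undoing the 65.5% increase: £6118.793249 ÷ 1.655 ≈ £3697.156042.
Undoing the 38.6% increase: £3697.156042 ÷ 1.386 ≈ £2667.50.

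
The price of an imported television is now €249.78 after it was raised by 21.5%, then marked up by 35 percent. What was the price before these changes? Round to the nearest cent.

Undoing the 35% increase: €249.78 ÷ 1.35 ≈ €185.022222.
Undoing the 21.5% increase: €185.022222 ÷ 1.215 ≈ €152.28.

€152.28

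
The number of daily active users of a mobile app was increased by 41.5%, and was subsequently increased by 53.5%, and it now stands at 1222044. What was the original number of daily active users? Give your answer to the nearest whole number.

562629

Undoing the 53.5% increase: 1222044 ÷ 1.535 ≈ 796119.869707.
Undoing the 41.5% increase: 796119.869707 ÷ 1.415 ≈ 562629.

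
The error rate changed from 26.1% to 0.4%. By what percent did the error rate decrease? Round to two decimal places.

98.47%

The change is 0.4 − 26.1 = -25.7 percentage points.
Relative to the original 26.1%, that is -25.7 ÷ 26.1 ≈ -98.47%.
So the error rate fell by 98.47%.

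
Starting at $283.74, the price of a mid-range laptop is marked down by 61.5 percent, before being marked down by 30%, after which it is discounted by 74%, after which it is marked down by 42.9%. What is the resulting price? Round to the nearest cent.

61.5% decrease: $283.74 × 0.385 = $109.2399.
After the 30% decrease: $109.2399 × 0.7 = $76.46793.
After the 74% decrease: $76.46793 × 0.26 = $19.8816618.
42.9% decrease: $19.8816618 × 0.571 = $11.3524288878 ≈ $11.35.

$11.35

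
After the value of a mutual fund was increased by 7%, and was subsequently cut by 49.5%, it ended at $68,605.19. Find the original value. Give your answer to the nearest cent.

$126,964.36

Undoing the 49.5% decrease: $68,605.19 ÷ 0.505 ≈ $135851.861386.
Undoing the 7% increase: $135851.861386 ÷ 1.07 ≈ $126,964.36.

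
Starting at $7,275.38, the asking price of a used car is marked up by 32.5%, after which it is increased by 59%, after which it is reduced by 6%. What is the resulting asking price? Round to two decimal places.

$14,407.76

Each change multiplies by a factor: 1.325 × 1.59 × 0.94 = 1.980345.
$7,275.38 × 1.980345 = $14407.7624061 ≈ $14,407.76.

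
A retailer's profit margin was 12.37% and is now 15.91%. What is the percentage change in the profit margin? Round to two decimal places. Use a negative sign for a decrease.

The change is 15.91 − 12.37 = 3.54 percentage points.
Relative to the original 12.37%, that is 3.54 ÷ 12.37 ≈ 28.62%.

28.62%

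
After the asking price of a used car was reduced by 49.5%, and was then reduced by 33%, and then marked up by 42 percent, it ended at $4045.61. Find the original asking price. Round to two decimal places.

$8420.34

Undoing the 42% increase: $4045.61 ÷ 1.42 ≈ $2849.021127.
Undoing the 33% decrease: $2849.021127 ÷ 0.67 ≈ $4252.270339.
Undoing the 49.5% decrease: $4252.270339 ÷ 0.505 ≈ $8420.34.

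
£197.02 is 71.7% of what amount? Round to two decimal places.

£197.02 ÷ 0.717 ≈ £274.78.

£274.78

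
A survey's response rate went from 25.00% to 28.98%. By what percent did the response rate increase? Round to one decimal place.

15.9%

The change is 28.98 − 25.00 = 3.98 percentage points.
Relative to the original 25.00%, that is 3.98 ÷ 25.00 ≈ 15.9%.
So the response rate rose by 15.9%.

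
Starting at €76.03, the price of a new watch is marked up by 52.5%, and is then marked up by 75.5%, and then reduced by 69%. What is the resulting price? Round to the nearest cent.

€63.08

After the 52.5% increase: €76.03 × 1.525 = €115.94575.
After the 75.5% increase: €115.94575 × 1.755 = €203.48479125.
Apply the 69% decrease: €203.48479125 × 0.31 = €63.0802852875 ≈ €63.08.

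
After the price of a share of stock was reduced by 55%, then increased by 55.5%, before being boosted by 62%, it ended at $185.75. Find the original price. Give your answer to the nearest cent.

$163.86

The overall multiplier applied was 0.45 × 1.555 × 1.62 = 1.133595.
So the original price was $185.75 ÷ 1.133595 ≈ $163.86.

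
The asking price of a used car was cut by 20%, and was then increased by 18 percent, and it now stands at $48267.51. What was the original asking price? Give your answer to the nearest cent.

The overall multiplier applied was 0.8 × 1.18 = 0.944.
So the original asking price was $48267.51 ÷ 0.944 ≈ $51130.84.

$51130.84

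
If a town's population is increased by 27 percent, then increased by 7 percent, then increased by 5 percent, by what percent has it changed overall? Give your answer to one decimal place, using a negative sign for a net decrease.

The combined multiplier is 1.27 × 1.07 × 1.05 = 1.426845.
That corresponds to an increase of 42.7%.

42.7%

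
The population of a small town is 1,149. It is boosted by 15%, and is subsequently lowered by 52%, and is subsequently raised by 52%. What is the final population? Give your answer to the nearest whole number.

964

Apply the 15% increase: 1,149 × 1.15 = 1321.35.
Apply the 52% decrease: 1321.35 × 0.48 = 634.248.
52% increase: 634.248 × 1.52 = 964.05696 ≈ 964.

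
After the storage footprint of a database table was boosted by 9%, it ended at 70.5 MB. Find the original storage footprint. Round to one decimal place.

64.7 MB

The overall multiplier applied was 1.09.
So the original storage footprint was 70.5 ÷ 1.09 ≈ 64.7 MB.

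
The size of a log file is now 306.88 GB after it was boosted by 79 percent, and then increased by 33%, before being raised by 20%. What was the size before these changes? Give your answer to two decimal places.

107.42 GB

The overall multiplier applied was 1.79 × 1.33 × 1.2 = 2.85684.
So the original size was 306.88 ÷ 2.85684 ≈ 107.42 GB.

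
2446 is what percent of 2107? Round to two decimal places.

116.09%

2446 ÷ 2107 ≈ 116.09%.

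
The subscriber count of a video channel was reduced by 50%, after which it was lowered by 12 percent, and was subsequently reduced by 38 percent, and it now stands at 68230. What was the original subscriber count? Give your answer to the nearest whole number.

250110

Undoing the 38% decrease: 68230 ÷ 0.62 ≈ 110048.387097.
Undoing the 12% decrease: 110048.387097 ÷ 0.88 ≈ 125054.985338.
Undoing the 50% decrease: 125054.985338 ÷ 0.5 ≈ 250110.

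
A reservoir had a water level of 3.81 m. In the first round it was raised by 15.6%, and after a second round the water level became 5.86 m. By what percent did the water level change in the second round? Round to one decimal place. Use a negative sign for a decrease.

After the first round: 3.81 × 1.156 = 4.40436.
Second-round multiplier: 5.86 ÷ 4.40436 ≈ 1.3305.
That is a change of 33.0%.

33.0%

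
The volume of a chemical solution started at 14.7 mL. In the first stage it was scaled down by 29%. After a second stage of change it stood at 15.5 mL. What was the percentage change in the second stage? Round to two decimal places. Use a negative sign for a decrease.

After the first stage: 14.7 × 0.71 = 10.437.
Second-stage multiplier: 15.5 ÷ 10.437 ≈ 1.485101.
That is a change of 48.51%.

48.51%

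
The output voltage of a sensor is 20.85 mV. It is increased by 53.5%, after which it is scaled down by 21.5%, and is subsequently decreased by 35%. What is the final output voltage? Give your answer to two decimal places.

53.5% increase: 20.85 × 1.535 = 32.00475.
21.5% decrease: 32.00475 × 0.785 = 25.12372875.
After the 35% decrease: 25.12372875 × 0.65 = 16.3304236875 ≈ 16.33.

16.33 mV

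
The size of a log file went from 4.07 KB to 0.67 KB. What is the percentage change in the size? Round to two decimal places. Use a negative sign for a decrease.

Change: 0.67 − 4.07 = -3.40.
Relative to the original: -3.40 ÷ 4.07 ≈ -83.54%.

-83.54%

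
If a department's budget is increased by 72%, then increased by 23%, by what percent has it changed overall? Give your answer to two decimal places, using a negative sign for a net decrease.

111.56%

The combined multiplier is 1.72 × 1.23 = 2.1156.
That corresponds to an increase of 111.56%.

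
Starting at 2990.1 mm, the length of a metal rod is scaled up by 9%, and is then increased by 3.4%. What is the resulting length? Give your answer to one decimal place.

3370.0 mm

After the 9% increase: 2990.1 × 1.09 = 3259.209.
Apply the 3.4% increase: 3259.209 × 1.034 = 3370.022106 ≈ 3370.0.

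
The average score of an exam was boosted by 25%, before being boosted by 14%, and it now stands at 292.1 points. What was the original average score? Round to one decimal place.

The overall multiplier applied was 1.25 × 1.14 = 1.425.
So the original average score was 292.1 ÷ 1.425 ≈ 205.0 points.

205.0 points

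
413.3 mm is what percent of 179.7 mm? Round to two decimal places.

229.99%

413.3 mm ÷ 179.7 mm ≈ 229.99%.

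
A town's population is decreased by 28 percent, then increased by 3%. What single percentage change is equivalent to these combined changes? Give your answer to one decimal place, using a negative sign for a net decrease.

A 28% decrease multiplies by 0.72.
Then a 3% increase: 0.72 × 1.03 = 0.7416.
Overall factor 0.7416, i.e. -25.8%.

-25.8%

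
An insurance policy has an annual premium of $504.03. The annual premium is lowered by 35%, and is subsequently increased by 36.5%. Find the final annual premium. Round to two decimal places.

$447.20

After the 35% decrease: $504.03 × 0.65 = $327.6195.
36.5% increase: $327.6195 × 1.365 = $447.2006175 ≈ $447.20.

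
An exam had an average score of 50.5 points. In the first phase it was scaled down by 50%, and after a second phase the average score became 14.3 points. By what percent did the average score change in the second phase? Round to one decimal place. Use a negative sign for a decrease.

-43.4%

After the first phase: 50.5 × 0.5 = 25.25.
Second-phase multiplier: 14.3 ÷ 25.25 ≈ 0.56634.
That is a change of -43.4%.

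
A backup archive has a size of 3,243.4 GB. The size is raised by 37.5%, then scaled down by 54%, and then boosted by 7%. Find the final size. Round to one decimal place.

2,195.1 GB

After the 37.5% increase: 3,243.4 × 1.375 = 4459.675.
Apply the 54% decrease: 4459.675 × 0.46 = 2051.4505.
After the 7% increase: 2051.4505 × 1.07 = 2195.052035 ≈ 2,195.1.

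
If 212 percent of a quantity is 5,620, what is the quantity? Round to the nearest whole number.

5,620 ÷ 2.12 ≈ 2,651.

2,651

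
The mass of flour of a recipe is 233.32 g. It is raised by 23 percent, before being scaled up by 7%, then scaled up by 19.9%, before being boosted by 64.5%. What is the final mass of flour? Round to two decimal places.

Each change multiplies by a factor: 1.23 × 1.07 × 1.199 × 1.645 = 2.5958164155.
233.32 × 2.5958164155 = 605.65588606446 ≈ 605.66.

605.66 g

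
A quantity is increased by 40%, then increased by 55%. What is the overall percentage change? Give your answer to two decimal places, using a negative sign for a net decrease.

117.00%

The combined multiplier is 1.4 × 1.55 = 2.17.
That corresponds to an increase of 117.00%.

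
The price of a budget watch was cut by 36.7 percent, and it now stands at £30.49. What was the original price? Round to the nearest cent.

£48.17

The overall multiplier applied was 0.633.
So the original price was £30.49 ÷ 0.633 ≈ £48.17.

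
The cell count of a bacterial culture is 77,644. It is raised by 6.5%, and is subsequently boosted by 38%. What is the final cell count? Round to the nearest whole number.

114,113

Apply the 6.5% increase: 77,644 × 1.065 = 82690.86.
38% increase: 82690.86 × 1.38 = 114113.3868 ≈ 114,113.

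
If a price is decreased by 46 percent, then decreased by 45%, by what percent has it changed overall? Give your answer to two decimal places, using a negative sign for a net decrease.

A 46% decrease multiplies by 0.54.
Then a 45% decrease: 0.54 × 0.55 = 0.297.
Overall factor 0.297, i.e. -70.30%.

-70.30%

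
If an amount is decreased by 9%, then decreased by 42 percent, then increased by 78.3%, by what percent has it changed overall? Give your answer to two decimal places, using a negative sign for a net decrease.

-5.89%

A 9% decrease multiplies by 0.91.
Then a 42% decrease: 0.91 × 0.58 = 0.5278.
Then a 78.3% increase: 0.5278 × 1.783 = 0.9410674.
Overall factor 0.9410674, i.e. -5.89%.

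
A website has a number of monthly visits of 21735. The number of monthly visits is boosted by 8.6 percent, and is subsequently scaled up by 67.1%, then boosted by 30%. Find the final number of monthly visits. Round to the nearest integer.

51275

8.6% increase: 21735 × 1.086 = 23604.21.
Apply the 67.1% increase: 23604.21 × 1.671 = 39442.63491.
Apply the 30% increase: 39442.63491 × 1.3 = 51275.425383 ≈ 51275.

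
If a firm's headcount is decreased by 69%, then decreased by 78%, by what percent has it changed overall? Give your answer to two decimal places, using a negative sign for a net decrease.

The combined multiplier is 0.31 × 0.22 = 0.0682.
That corresponds to a decrease of 93.18%.

-93.18%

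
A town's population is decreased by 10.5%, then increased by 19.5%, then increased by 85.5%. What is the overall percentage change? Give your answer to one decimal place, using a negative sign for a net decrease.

The combined multiplier is 0.895 × 1.195 × 1.855 = 1.983968875.
That corresponds to an increase of 98.4%.

98.4%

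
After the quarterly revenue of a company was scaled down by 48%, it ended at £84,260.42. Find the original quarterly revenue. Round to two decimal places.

£162,039.27

The overall multiplier applied was 0.52.
So the original quarterly revenue was £84,260.42 ÷ 0.52 ≈ £162,039.27.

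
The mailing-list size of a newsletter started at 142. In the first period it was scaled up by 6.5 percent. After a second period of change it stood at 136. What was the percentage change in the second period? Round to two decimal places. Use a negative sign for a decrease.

After the first period: 142 × 1.065 = 151.23.
Second-period multiplier: 136 ÷ 151.23 ≈ 0.899292.
That is a change of -10.07%.

-10.07%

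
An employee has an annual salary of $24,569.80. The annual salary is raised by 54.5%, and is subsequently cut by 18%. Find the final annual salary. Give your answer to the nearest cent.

Apply the 54.5% increase: $24,569.80 × 1.545 = $37960.341.
Apply the 18% decrease: $37960.341 × 0.82 = $31127.47962 ≈ $31,127.48.

$31,127.48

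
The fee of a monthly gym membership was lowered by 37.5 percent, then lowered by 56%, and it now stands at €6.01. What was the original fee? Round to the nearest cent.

The overall multiplier applied was 0.625 × 0.44 = 0.275.
So the original fee was €6.01 ÷ 0.275 ≈ €21.85.

€21.85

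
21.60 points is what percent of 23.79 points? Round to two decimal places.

21.60 points ÷ 23.79 points ≈ 90.79%.

90.79%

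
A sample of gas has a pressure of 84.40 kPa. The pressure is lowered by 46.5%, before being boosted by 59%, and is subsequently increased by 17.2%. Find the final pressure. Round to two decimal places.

84.14 kPa

46.5% decrease: 84.40 × 0.535 = 45.154.
Apply the 59% increase: 45.154 × 1.59 = 71.79486.
After the 17.2% increase: 71.79486 × 1.172 = 84.14357592 ≈ 84.14.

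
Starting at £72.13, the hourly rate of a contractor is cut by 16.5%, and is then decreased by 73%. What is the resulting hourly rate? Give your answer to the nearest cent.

Each change multiplies by a factor: 0.835 × 0.27 = 0.22545.
£72.13 × 0.22545 = £16.2617085 ≈ £16.26.

£16.26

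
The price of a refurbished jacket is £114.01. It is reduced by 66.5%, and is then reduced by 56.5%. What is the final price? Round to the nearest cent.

Each change multiplies by a factor: 0.335 × 0.435 = 0.145725.
£114.01 × 0.145725 = £16.61410725 ≈ £16.61.

£16.61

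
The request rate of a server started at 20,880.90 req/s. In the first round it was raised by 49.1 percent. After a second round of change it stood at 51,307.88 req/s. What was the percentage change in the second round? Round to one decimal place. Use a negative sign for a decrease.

64.8%

After the first round: 20,880.90 × 1.491 = 31133.4219.
Second-round multiplier: 51,307.88 ÷ 31133.4219 ≈ 1.648.
That is a change of 64.8%.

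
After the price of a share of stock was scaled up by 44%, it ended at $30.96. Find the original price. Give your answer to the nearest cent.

$21.50

The overall multiplier applied was 1.44.
So the original price was $30.96 ÷ 1.44 = $21.50.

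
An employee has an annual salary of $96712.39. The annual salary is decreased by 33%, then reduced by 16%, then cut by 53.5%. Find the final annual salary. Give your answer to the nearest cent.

$25309.83

33% decrease: $96712.39 × 0.67 = $64797.3013.
16% decrease: $64797.3013 × 0.84 = $54429.733092.
After the 53.5% decrease: $54429.733092 × 0.465 = $25309.82588778 ≈ $25309.83.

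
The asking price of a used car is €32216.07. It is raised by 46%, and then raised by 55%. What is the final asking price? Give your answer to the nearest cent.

Each change multiplies by a factor: 1.46 × 1.55 = 2.263.
€32216.07 × 2.263 = €72904.96641 ≈ €72904.97.

€72904.97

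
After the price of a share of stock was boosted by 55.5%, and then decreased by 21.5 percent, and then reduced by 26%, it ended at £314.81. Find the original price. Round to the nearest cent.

The overall multiplier applied was 1.555 × 0.785 × 0.74 = 0.9032995.
So the original price was £314.81 ÷ 0.9032995 ≈ £348.51.

£348.51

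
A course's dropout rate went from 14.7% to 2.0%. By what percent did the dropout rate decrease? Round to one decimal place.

The change is 2.0 − 14.7 = -12.7 percentage points.
Relative to the original 14.7%, that is -12.7 ÷ 14.7 ≈ -86.4%.
So the dropout rate fell by 86.4%.

86.4%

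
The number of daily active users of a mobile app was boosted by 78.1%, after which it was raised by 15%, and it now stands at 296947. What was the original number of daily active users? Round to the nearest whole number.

The overall multiplier applied was 1.781 × 1.15 = 2.04815.
So the original number of daily active users was 296947 ÷ 2.04815 ≈ 144983.

144983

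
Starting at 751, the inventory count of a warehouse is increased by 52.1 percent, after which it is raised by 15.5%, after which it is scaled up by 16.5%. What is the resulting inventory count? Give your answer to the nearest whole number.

1537

Each change multiplies by a factor: 1.521 × 1.155 × 1.165 = 2.046619575.
751 × 2.046619575 = 1537.011300825 ≈ 1537.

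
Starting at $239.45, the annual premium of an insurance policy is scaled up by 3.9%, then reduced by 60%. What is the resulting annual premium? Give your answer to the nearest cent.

After the 3.9% increase: $239.45 × 1.039 = $248.78855.
Apply the 60% decrease: $248.78855 × 0.4 = $99.51542 ≈ $99.52.

$99.52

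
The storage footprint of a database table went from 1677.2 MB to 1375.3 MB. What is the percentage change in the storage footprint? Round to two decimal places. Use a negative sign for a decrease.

-18.00%

Change: 1375.3 − 1677.2 = -301.9.
Relative to the original: -301.9 ÷ 1677.2 ≈ -18.00%.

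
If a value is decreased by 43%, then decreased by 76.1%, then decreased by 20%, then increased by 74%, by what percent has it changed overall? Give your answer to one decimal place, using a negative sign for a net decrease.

The combined multiplier is 0.57 × 0.239 × 0.8 × 1.74 = 0.18963216.
That corresponds to a decrease of 81.0%.

-81.0%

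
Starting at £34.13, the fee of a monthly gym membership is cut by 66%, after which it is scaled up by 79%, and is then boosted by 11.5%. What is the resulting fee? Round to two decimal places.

Each change multiplies by a factor: 0.34 × 1.79 × 1.115 = 0.678589.
£34.13 × 0.678589 = £23.16024257 ≈ £23.16.

£23.16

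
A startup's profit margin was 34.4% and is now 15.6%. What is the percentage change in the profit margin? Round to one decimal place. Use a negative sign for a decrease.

The change is 15.6 − 34.4 = -18.8 percentage points.
Relative to the original 34.4%, that is -18.8 ÷ 34.4 ≈ -54.7%.

-54.7%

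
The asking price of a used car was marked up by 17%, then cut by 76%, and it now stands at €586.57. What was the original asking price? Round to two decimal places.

€2088.92

Undoing the 76% decrease: €586.57 ÷ 0.24 ≈ €2444.041667.
Undoing the 17% increase: €2444.041667 ÷ 1.17 ≈ €2088.92.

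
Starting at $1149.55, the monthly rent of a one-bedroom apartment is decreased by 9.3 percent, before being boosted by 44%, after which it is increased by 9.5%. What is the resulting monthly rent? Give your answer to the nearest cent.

Each change multiplies by a factor: 0.907 × 1.44 × 1.095 = 1.4301576.
$1149.55 × 1.4301576 = $1644.03766908 ≈ $1644.04.

$1644.04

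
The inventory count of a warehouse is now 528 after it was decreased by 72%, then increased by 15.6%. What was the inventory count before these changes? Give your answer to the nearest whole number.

1631

Undoing the 15.6% increase: 528 ÷ 1.156 ≈ 456.747405.
Undoing the 72% decrease: 456.747405 ÷ 0.28 ≈ 1631.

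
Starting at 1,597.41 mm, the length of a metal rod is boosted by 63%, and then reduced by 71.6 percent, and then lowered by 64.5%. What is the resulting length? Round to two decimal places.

Apply the 63% increase: 1,597.41 × 1.63 = 2603.7783.
After the 71.6% decrease: 2603.7783 × 0.284 = 739.4730372.
Apply the 64.5% decrease: 739.4730372 × 0.355 = 262.512928206 ≈ 262.51.

262.51 mm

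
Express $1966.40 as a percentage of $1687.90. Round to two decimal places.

$1966.40 ÷ $1687.90 ≈ 116.50%.

116.50%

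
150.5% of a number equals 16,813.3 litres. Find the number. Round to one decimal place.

16,813.3 litres ÷ 1.505 ≈ 11,171.6 litres.

11,171.6 litres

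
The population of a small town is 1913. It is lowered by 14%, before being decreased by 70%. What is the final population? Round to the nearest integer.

Apply the 14% decrease: 1913 × 0.86 = 1645.18.
Apply the 70% decrease: 1645.18 × 0.3 = 493.554 ≈ 494.

494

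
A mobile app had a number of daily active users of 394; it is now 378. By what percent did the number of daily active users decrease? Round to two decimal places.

4.06%

Change: 378 − 394 = -16.
Relative to the original: -16 ÷ 394 ≈ -4.06%.
So the number of daily active users decreased by 4.06%.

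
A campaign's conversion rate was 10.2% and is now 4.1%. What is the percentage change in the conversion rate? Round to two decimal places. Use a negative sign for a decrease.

The change is 4.1 − 10.2 = -6.1 percentage points.
Relative to the original 10.2%, that is -6.1 ÷ 10.2 ≈ -59.80%.

-59.80%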